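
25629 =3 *8543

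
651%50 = 1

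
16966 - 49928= - 32962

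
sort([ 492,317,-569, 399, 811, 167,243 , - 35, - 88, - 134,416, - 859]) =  [ - 859, - 569 , - 134, - 88, - 35,  167,243,  317,399,416,492,811 ] 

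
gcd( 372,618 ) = 6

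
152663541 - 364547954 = - 211884413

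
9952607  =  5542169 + 4410438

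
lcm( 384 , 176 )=4224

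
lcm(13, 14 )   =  182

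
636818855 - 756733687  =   - 119914832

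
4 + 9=13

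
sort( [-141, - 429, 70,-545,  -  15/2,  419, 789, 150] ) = [ - 545, - 429,-141,-15/2,70, 150,419, 789 ]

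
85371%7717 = 484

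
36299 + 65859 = 102158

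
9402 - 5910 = 3492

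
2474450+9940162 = 12414612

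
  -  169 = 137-306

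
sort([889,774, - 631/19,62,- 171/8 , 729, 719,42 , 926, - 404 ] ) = [  -  404, - 631/19, - 171/8,42,62,719,729,774, 889,926]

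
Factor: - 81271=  - 67^1*1213^1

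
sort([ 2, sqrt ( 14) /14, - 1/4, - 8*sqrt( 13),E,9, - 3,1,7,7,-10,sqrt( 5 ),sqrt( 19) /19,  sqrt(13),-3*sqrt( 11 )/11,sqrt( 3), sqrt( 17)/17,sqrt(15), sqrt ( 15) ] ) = [ - 8*sqrt(13 ), - 10,-3,-3*sqrt( 11) /11, - 1/4,sqrt(19)/19, sqrt(17 )/17,sqrt( 14)/14, 1,  sqrt(3), 2, sqrt( 5),E,sqrt( 13),  sqrt( 15 ), sqrt( 15),7,7, 9] 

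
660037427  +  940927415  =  1600964842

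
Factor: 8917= 37^1*241^1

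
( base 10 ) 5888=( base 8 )13400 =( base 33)5DE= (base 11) 4473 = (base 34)536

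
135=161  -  26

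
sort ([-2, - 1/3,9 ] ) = [ - 2, - 1/3,9 ]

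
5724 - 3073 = 2651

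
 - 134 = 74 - 208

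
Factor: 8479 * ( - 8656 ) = - 2^4*61^1*139^1*541^1 = - 73394224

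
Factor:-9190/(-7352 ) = 5/4 = 2^( - 2 )*5^1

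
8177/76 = 8177/76 = 107.59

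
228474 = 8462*27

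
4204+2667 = 6871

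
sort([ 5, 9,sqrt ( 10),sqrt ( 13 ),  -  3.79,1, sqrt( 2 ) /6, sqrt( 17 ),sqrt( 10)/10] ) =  [ - 3.79, sqrt ( 2) /6,  sqrt (10)/10,  1,sqrt( 10), sqrt(13),sqrt ( 17), 5,9]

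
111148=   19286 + 91862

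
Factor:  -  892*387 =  - 2^2 * 3^2  *  43^1 *223^1 = - 345204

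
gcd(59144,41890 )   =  2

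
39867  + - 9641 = 30226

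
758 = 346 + 412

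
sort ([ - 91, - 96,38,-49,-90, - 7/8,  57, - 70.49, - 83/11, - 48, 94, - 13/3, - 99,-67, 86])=[ - 99, - 96  , - 91 , - 90, - 70.49, -67,-49, - 48,  -  83/11,-13/3, - 7/8,38, 57,86, 94]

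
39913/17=39913/17= 2347.82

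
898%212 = 50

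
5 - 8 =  - 3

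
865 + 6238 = 7103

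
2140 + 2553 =4693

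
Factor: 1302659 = 17^1 *19^1 * 37^1 * 109^1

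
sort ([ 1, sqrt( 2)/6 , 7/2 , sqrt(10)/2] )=[ sqrt ( 2) /6,1 , sqrt(10)/2, 7/2]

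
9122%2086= 778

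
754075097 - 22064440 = 732010657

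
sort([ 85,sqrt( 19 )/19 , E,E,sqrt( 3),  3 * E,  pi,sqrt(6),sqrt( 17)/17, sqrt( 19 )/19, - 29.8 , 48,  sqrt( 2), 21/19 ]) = [ - 29.8,sqrt( 19)/19,sqrt (19 ) /19,sqrt( 17)/17, 21/19,sqrt(2),sqrt( 3) , sqrt( 6),  E,E,pi , 3*E,48,85]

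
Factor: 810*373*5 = 1510650 =2^1*3^4*5^2*373^1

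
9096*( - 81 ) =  - 736776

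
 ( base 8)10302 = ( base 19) bgf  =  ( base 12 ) 2596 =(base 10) 4290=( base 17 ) EE6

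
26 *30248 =786448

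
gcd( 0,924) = 924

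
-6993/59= - 119 + 28/59 = - 118.53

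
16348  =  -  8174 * ( - 2)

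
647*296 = 191512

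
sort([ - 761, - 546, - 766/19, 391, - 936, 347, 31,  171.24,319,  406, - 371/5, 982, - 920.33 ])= [ - 936, - 920.33, - 761, - 546, - 371/5, - 766/19,31, 171.24,  319,347, 391, 406 , 982 ] 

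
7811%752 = 291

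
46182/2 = 23091 = 23091.00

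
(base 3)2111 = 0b1000011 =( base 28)2B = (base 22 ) 31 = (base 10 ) 67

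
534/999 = 178/333 = 0.53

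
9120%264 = 144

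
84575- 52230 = 32345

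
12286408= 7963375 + 4323033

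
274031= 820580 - 546549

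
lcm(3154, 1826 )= 34694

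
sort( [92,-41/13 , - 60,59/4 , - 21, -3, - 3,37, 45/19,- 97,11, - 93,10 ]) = [ - 97, - 93, - 60, - 21, - 41/13, - 3,  -  3,45/19,10, 11,59/4,  37,92 ] 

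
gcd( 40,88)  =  8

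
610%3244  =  610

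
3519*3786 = 13322934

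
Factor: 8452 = 2^2*2113^1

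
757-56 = 701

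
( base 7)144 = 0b1010001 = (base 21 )3i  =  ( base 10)81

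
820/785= 1  +  7/157 = 1.04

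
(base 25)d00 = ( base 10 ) 8125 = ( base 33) 7f7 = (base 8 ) 17675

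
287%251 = 36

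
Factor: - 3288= -2^3*3^1*137^1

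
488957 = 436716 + 52241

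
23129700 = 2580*8965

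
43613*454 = 19800302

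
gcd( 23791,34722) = 643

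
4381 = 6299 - 1918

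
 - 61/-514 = 61/514=0.12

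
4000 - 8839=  - 4839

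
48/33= 16/11=1.45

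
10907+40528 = 51435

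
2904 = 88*33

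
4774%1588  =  10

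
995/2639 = 995/2639 =0.38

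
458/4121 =458/4121 = 0.11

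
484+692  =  1176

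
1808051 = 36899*49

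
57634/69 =57634/69  =  835.28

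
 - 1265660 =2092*(-605)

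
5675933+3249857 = 8925790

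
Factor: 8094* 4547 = 36803418= 2^1 * 3^1*19^1 * 71^1*4547^1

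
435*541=235335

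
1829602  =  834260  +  995342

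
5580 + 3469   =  9049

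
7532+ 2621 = 10153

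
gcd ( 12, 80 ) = 4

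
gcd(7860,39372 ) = 12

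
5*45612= 228060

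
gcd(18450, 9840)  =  1230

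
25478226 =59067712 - 33589486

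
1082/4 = 270 + 1/2 = 270.50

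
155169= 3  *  51723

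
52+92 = 144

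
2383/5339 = 2383/5339 = 0.45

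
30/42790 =3/4279 = 0.00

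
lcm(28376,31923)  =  255384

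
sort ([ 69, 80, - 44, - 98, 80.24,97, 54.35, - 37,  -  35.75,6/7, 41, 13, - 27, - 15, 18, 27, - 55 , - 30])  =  [ - 98, - 55, - 44, - 37,  -  35.75, - 30, - 27,-15, 6/7 , 13, 18, 27, 41, 54.35, 69, 80 , 80.24, 97]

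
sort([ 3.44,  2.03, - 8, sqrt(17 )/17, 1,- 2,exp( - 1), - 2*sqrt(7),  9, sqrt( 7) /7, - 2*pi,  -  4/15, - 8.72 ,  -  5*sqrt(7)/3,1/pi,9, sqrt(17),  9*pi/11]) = [ - 8.72, - 8, - 2*pi,- 2*sqrt(7) , - 5*sqrt( 7 ) /3, - 2, - 4/15, sqrt(17)/17,1/pi,  exp(-1 ),sqrt( 7 )/7,1,2.03, 9*pi/11,3.44, sqrt( 17),9,  9]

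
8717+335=9052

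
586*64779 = 37960494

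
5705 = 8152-2447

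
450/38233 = 450/38233 = 0.01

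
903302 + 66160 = 969462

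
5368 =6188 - 820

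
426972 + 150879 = 577851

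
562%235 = 92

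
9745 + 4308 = 14053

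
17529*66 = 1156914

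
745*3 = 2235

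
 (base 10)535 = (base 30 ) HP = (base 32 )gn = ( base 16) 217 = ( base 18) 1BD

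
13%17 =13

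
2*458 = 916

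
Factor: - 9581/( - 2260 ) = 2^( - 2 )  *5^( - 1 )*11^1*13^1*67^1*113^(-1 )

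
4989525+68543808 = 73533333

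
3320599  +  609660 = 3930259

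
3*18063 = 54189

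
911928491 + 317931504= 1229859995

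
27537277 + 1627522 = 29164799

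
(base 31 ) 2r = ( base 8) 131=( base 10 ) 89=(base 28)35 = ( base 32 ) 2p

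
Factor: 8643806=2^1*409^1*10567^1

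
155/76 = 2 + 3/76=2.04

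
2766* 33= 91278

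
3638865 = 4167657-528792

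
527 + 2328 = 2855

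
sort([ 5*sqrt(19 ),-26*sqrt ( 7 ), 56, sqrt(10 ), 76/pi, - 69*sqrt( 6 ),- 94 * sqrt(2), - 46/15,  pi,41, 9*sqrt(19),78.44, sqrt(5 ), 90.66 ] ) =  [ - 69*sqrt (6 ), - 94*sqrt ( 2 ), - 26  *  sqrt( 7), - 46/15, sqrt ( 5 ),pi, sqrt( 10 ),5*sqrt(19 ),76/pi,  9*sqrt(19 ),41, 56, 78.44,90.66]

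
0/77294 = 0 = 0.00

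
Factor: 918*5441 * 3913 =19544801094  =  2^1*3^3*7^1*13^1*17^1 * 43^1*5441^1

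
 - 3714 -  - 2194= - 1520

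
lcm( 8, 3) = 24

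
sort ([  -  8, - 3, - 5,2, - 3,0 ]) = [ - 8, - 5,-3, - 3 , 0 , 2 ]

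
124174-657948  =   - 533774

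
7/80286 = 7/80286 =0.00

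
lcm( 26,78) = 78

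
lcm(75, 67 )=5025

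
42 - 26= 16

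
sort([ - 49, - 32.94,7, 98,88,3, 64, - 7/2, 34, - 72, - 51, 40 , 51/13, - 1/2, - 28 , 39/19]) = [ - 72, - 51, - 49,  -  32.94, - 28, - 7/2, - 1/2, 39/19,  3, 51/13 , 7,  34, 40,64,  88, 98] 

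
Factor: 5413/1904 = 2^ ( - 4 )*7^(-1 )*17^( - 1)*5413^1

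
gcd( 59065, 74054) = 1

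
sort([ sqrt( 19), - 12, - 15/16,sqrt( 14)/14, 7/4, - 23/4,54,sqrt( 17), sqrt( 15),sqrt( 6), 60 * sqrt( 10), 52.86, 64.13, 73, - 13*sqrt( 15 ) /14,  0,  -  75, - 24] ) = [ - 75,-24, - 12,-23/4, - 13*sqrt( 15)/14,-15/16, 0,sqrt( 14)/14 , 7/4, sqrt(6 ) , sqrt(15),sqrt(17),  sqrt( 19), 52.86, 54, 64.13, 73 , 60*sqrt( 10) ] 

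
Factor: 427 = 7^1*61^1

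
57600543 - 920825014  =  -863224471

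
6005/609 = 9+524/609=9.86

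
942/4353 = 314/1451  =  0.22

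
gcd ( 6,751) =1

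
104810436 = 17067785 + 87742651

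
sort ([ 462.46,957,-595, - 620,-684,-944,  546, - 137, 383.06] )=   [-944,-684 , - 620, - 595, -137 , 383.06,462.46,546,957 ] 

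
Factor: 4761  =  3^2  *23^2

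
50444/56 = 12611/14 =900.79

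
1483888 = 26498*56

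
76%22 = 10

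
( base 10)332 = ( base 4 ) 11030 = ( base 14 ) 19a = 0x14c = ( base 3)110022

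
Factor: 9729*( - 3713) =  - 36123777 =-3^2 *23^1*47^2*79^1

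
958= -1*( - 958)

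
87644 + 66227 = 153871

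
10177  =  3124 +7053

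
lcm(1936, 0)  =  0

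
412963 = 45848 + 367115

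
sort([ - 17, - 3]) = [ - 17, - 3]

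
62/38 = 31/19 = 1.63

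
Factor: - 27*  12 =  - 324 = - 2^2 *3^4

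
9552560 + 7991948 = 17544508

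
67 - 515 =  -448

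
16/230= 8/115   =  0.07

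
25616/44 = 582 +2/11 = 582.18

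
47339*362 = 17136718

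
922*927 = 854694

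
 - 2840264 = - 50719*56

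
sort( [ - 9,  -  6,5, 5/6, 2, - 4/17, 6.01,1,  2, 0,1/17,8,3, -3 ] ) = [ - 9, - 6,-3, - 4/17,0,1/17,  5/6,1,2,2,3,5, 6.01,  8]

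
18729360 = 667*28080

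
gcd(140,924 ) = 28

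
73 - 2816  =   - 2743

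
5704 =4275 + 1429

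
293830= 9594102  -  9300272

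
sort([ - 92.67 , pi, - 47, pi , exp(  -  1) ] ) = [ - 92.67,-47,exp (-1), pi,  pi]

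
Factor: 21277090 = 2^1*5^1*709^1*3001^1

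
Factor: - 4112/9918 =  - 2^3 * 3^(- 2 )*19^( - 1)*29^( - 1 )*257^1  =  - 2056/4959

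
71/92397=71/92397 = 0.00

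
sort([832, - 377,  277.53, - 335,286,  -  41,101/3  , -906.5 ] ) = [ - 906.5, - 377  , - 335, - 41, 101/3,277.53, 286,832] 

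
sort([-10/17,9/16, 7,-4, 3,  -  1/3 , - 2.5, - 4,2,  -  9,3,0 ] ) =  [ - 9,-4, - 4, - 2.5, - 10/17, -1/3, 0, 9/16 , 2,3, 3 , 7] 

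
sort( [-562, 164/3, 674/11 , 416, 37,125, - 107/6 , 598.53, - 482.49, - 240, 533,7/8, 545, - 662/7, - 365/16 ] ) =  [-562, -482.49,- 240, - 662/7, -365/16, - 107/6,7/8, 37, 164/3,674/11,125,416,533,545, 598.53] 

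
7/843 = 7/843=0.01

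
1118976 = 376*2976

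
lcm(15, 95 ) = 285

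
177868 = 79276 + 98592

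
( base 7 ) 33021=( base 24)e7f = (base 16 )2037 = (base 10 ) 8247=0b10000000110111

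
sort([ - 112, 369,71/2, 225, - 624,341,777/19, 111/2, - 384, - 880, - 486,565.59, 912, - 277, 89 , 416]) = [ - 880, - 624, - 486, - 384,-277,-112 , 71/2 , 777/19,111/2,89,  225, 341, 369 , 416,  565.59, 912 ] 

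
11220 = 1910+9310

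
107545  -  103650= 3895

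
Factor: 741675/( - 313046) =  - 2^( - 1)*3^1*5^2*11^1*29^1*31^1*193^( - 1)*811^ ( - 1 )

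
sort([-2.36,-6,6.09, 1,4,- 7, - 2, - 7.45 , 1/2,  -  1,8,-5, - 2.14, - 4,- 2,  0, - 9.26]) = [  -  9.26,- 7.45, - 7, - 6,-5, - 4,-2.36, - 2.14, - 2, - 2, - 1, 0, 1/2, 1,4,6.09, 8 ] 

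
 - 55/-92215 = 11/18443 = 0.00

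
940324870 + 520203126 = 1460527996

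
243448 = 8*30431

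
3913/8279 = 3913/8279 = 0.47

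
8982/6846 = 1 + 356/1141 = 1.31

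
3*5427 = 16281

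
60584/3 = 20194 + 2/3 = 20194.67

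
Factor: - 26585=-5^1*13^1*409^1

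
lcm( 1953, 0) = 0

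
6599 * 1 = 6599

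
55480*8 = 443840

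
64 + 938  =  1002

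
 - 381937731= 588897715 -970835446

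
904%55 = 24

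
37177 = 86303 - 49126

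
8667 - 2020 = 6647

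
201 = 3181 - 2980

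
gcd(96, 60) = 12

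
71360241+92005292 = 163365533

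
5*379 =1895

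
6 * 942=5652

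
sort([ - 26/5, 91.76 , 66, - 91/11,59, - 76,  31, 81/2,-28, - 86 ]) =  [ - 86, - 76, - 28, - 91/11,-26/5, 31,81/2,  59, 66,91.76] 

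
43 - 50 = -7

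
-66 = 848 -914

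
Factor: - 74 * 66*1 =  -4884=- 2^2*3^1*11^1*37^1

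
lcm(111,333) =333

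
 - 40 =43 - 83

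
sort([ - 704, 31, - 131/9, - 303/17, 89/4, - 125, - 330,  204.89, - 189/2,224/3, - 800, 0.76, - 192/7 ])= [ - 800, - 704,  -  330, - 125, - 189/2, - 192/7,-303/17, - 131/9,0.76, 89/4, 31, 224/3, 204.89]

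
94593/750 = 126 + 31/250 = 126.12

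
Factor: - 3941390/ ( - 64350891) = 2^1*3^( - 2) * 5^1*11^( -1)*19^( - 1 ) * 29^1*13591^1*34211^( - 1 ) 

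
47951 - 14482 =33469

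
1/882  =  1/882 = 0.00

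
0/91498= 0 = 0.00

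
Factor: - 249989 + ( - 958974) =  - 1208963 = -  7^1*172709^1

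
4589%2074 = 441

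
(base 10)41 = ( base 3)1112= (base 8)51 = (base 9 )45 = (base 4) 221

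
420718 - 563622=-142904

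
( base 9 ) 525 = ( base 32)dc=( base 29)em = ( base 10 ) 428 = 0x1AC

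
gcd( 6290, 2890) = 170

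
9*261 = 2349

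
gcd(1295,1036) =259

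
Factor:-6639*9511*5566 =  - 351456882414 = -2^1 * 3^1*11^2*23^1*2213^1*9511^1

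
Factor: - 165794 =  -  2^1*19^1*4363^1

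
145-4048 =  -3903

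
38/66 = 19/33 =0.58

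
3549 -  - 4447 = 7996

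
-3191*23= -73393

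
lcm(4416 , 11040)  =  22080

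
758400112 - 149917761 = 608482351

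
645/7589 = 645/7589=0.08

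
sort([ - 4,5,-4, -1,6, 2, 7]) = [ - 4,  -  4, - 1,2, 5, 6, 7]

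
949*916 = 869284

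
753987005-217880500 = 536106505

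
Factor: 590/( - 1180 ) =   -  2^( - 1) = - 1/2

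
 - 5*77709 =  - 388545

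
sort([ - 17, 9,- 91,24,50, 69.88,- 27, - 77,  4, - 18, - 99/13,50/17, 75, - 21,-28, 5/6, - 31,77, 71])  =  [- 91,  -  77,-31, - 28,-27, - 21, - 18,- 17, - 99/13, 5/6,50/17, 4,9, 24, 50,69.88,71,  75,77] 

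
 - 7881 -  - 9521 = 1640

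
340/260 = 17/13 = 1.31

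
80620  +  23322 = 103942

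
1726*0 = 0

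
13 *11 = 143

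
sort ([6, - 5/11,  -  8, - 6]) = [ - 8, - 6, - 5/11 , 6]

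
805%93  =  61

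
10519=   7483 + 3036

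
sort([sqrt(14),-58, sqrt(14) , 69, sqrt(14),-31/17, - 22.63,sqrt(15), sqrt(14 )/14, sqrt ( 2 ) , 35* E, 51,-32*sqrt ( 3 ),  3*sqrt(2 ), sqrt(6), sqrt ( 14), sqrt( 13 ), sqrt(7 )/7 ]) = [ - 58, - 32*sqrt( 3), - 22.63,-31/17,sqrt(14 )/14,  sqrt(7 ) /7, sqrt(2), sqrt(6 ), sqrt( 13),sqrt( 14 ), sqrt( 14), sqrt( 14 ), sqrt( 14 ),sqrt(15 ),3*sqrt( 2),51, 69 , 35*E ] 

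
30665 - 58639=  - 27974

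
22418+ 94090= 116508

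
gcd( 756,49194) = 54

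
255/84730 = 51/16946 = 0.00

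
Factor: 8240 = 2^4*5^1*103^1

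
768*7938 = 6096384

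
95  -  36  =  59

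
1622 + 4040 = 5662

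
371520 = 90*4128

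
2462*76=187112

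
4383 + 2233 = 6616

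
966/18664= 483/9332 = 0.05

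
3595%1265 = 1065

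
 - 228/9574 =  - 1 + 4673/4787 = - 0.02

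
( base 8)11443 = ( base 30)5d9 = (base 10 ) 4899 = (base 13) 22cb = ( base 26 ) 76b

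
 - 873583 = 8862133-9735716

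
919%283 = 70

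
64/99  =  64/99= 0.65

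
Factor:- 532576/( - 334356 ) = 712/447 = 2^3 * 3^( - 1) * 89^1*149^( - 1)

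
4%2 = 0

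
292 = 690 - 398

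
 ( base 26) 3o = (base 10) 102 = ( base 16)66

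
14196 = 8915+5281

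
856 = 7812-6956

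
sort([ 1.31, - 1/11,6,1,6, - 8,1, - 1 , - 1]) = [ - 8, - 1,-1 , - 1/11,1, 1 , 1.31,6, 6]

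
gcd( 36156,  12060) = 12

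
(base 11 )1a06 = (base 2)100111110011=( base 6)15443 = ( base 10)2547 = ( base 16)9f3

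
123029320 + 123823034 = 246852354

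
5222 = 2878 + 2344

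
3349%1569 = 211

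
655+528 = 1183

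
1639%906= 733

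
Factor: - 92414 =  - 2^1*7^2*23^1*41^1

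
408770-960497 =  - 551727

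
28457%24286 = 4171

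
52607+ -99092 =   -  46485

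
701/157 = 4+73/157 = 4.46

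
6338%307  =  198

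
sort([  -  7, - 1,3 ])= [-7,- 1,3 ] 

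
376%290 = 86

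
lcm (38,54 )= 1026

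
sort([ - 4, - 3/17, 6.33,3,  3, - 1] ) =[ - 4, -1, - 3/17,3,3  ,  6.33]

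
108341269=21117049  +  87224220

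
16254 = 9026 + 7228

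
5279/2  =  5279/2= 2639.50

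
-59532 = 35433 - 94965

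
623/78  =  623/78 = 7.99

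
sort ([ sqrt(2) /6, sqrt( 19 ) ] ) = [ sqrt( 2 ) /6, sqrt (19)]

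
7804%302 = 254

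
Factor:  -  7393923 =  - 3^4*91283^1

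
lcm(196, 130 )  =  12740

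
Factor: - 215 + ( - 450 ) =  -  5^1 * 7^1*19^1 = - 665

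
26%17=9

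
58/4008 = 29/2004 = 0.01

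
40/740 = 2/37 = 0.05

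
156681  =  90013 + 66668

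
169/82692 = 169/82692 = 0.00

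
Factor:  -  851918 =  - 2^1 *425959^1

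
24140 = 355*68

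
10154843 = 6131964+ 4022879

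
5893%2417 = 1059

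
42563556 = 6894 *6174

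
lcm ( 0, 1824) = 0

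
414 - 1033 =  - 619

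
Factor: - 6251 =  - 7^1*19^1 * 47^1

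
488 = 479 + 9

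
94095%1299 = 567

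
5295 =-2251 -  - 7546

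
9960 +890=10850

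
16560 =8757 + 7803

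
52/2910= 26/1455 = 0.02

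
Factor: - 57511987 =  - 13^1*4423999^1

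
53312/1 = 53312 = 53312.00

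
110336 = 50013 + 60323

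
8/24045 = 8/24045 = 0.00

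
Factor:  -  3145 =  - 5^1*17^1*37^1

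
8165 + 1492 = 9657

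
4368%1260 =588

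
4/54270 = 2/27135 = 0.00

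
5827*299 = 1742273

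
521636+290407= 812043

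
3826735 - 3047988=778747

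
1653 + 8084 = 9737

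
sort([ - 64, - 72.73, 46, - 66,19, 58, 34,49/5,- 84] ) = [ - 84, - 72.73, - 66, - 64,49/5, 19, 34, 46,  58 ] 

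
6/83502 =1/13917 = 0.00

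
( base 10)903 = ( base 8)1607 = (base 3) 1020110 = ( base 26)18j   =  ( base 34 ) QJ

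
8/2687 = 8/2687 = 0.00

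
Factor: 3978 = 2^1*3^2 *13^1*17^1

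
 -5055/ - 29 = 174 + 9/29 = 174.31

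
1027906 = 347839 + 680067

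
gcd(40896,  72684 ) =36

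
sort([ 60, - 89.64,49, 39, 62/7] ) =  [- 89.64, 62/7,39,  49, 60 ] 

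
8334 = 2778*3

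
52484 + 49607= 102091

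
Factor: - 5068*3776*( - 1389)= 2^8*3^1*7^1*59^1*181^1*463^1 =26580970752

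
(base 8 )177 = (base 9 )151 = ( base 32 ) 3v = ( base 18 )71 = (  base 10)127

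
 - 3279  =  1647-4926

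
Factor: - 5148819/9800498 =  - 2^(  -  1)*3^3*13^1* 227^( - 1 )*14669^1*21587^ ( - 1) 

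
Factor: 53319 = 3^1*7^1*2539^1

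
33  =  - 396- -429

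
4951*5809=28760359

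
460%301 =159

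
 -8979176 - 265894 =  - 9245070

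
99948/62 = 49974/31 = 1612.06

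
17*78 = 1326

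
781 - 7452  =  -6671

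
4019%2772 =1247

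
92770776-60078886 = 32691890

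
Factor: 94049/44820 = 2^( - 2)*3^(-3 ) * 5^(  -  1)*83^(  -  1 )*94049^1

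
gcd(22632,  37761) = 123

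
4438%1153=979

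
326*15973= 5207198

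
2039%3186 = 2039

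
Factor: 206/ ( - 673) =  - 2^1*103^1*673^( - 1) 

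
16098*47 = 756606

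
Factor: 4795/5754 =2^( - 1 ) * 3^( - 1) * 5^1 = 5/6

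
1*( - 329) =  - 329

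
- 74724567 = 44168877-118893444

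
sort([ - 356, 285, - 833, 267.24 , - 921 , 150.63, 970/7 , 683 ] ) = [ - 921, - 833, - 356, 970/7, 150.63, 267.24, 285,683 ] 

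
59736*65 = 3882840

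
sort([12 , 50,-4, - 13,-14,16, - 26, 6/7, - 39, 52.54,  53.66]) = [ - 39, - 26, - 14, - 13,-4,6/7, 12,  16, 50,52.54 , 53.66]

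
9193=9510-317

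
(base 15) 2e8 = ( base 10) 668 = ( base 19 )1g3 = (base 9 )822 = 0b1010011100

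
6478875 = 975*6645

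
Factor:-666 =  - 2^1* 3^2*37^1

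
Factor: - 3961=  - 17^1*233^1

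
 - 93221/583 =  - 160 + 59/583=-159.90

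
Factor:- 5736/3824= - 2^( - 1)*3^1 =- 3/2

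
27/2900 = 27/2900  =  0.01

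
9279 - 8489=790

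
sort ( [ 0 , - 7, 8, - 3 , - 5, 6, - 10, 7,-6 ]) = [ - 10, - 7  , - 6, - 5,-3, 0,6, 7, 8 ] 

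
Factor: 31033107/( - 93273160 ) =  - 2^( - 3)*3^2*5^( - 1)*7^1*191^1*2579^1*2331829^( - 1 )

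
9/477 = 1/53=0.02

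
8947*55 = 492085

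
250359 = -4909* (  -  51) 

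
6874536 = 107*64248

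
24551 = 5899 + 18652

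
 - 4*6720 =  - 26880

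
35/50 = 7/10 = 0.70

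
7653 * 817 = 6252501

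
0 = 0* 397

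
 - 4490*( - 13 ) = 58370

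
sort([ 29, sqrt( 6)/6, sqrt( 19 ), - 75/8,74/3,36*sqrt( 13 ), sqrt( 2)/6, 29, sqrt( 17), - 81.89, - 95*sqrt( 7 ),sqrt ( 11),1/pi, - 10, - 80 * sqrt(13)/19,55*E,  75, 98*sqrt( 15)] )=[ - 95*sqrt( 7), - 81.89,  -  80*sqrt( 13 ) /19, - 10, - 75/8, sqrt (2)/6, 1/pi, sqrt ( 6)/6, sqrt( 11) , sqrt( 17), sqrt ( 19), 74/3, 29, 29, 75,36*sqrt( 13),55*E, 98*sqrt ( 15)]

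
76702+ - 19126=57576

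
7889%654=41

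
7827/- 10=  - 7827/10=- 782.70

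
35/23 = 35/23 = 1.52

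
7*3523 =24661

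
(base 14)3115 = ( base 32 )87v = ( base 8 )20377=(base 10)8447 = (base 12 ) 4a7b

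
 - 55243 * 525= - 29002575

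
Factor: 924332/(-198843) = -2^2* 3^( - 1)*67^1*79^(  -  1 ) * 839^(-1)*3449^1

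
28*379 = 10612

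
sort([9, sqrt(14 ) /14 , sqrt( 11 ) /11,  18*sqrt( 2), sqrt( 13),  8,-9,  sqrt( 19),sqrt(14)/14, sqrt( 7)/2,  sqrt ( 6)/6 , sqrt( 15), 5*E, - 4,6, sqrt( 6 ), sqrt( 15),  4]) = [-9, - 4, sqrt( 14 ) /14, sqrt( 14 )/14, sqrt (11) /11, sqrt (6) /6,  sqrt( 7)/2 , sqrt( 6 ),sqrt( 13), sqrt( 15 ),sqrt( 15 ),4, sqrt(19 ),6,  8 , 9, 5*E,18*sqrt (2)]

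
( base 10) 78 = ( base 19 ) 42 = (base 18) 46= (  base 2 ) 1001110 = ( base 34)2a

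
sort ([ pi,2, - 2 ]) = [ - 2, 2, pi ]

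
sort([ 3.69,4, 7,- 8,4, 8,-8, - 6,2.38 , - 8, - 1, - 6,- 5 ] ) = [-8, - 8, -8, - 6, - 6, - 5,-1 , 2.38 , 3.69, 4,4, 7,8]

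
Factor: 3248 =2^4*7^1*29^1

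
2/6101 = 2/6101 = 0.00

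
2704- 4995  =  -2291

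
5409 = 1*5409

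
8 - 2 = 6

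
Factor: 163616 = 2^5*5113^1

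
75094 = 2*37547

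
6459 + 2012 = 8471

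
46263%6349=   1820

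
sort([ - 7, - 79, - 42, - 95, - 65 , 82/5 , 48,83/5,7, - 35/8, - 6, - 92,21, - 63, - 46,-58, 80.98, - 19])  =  [ - 95, - 92, - 79, - 65, - 63 , - 58, - 46, - 42, - 19 , - 7, - 6, - 35/8,7,82/5 , 83/5,21,48,80.98]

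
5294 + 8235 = 13529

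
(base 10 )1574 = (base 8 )3046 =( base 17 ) 57A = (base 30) 1me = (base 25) 2co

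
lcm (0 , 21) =0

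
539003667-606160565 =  - 67156898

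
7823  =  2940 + 4883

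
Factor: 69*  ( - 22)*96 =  - 145728 = - 2^6*3^2*11^1*23^1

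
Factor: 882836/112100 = 220709/28025 = 5^( - 2)*19^( - 1 )* 59^ ( - 1)*220709^1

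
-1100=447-1547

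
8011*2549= 20420039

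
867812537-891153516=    - 23340979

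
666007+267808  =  933815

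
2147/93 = 23+ 8/93 = 23.09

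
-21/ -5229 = 1/249 = 0.00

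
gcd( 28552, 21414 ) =7138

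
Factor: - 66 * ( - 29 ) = 1914 = 2^1*3^1*11^1*29^1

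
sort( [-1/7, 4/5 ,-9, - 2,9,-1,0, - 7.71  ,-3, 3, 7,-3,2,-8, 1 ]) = [ - 9, - 8,-7.71,-3,-3,  -  2, - 1, - 1/7, 0,4/5, 1, 2,3,7,  9] 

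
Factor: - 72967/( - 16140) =2^(-2)*3^( - 1) *5^( - 1 )*131^1 *269^(-1)* 557^1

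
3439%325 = 189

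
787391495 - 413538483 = 373853012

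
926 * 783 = 725058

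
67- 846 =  - 779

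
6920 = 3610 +3310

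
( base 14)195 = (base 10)327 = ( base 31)AH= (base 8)507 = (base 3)110010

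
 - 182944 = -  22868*8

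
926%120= 86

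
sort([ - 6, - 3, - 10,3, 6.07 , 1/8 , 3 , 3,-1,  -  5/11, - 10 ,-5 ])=[ - 10,-10, - 6, - 5 , - 3 , - 1, - 5/11 , 1/8,3 , 3,3 , 6.07]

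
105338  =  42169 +63169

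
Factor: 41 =41^1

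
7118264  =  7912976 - 794712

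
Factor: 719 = 719^1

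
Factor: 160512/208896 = 2^(  -  4 )  *  11^1 * 17^( - 1)* 19^1 =209/272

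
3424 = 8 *428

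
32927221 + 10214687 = 43141908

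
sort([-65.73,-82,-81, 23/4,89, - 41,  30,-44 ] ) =[ - 82, -81 ,  -  65.73,  -  44,- 41 , 23/4, 30, 89] 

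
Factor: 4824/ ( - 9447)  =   - 2^3*3^1*47^( - 1) = - 24/47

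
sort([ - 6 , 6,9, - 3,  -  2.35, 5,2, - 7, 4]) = [ - 7 , - 6,-3, - 2.35,2, 4 , 5,6, 9]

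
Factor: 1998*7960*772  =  2^6*3^3 * 5^1 * 37^1*193^1*199^1  =  12277949760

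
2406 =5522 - 3116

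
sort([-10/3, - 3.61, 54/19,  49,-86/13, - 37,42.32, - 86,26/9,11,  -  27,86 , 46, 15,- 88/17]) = [-86, - 37,-27, - 86/13, - 88/17, -3.61, - 10/3,54/19, 26/9,11, 15,42.32,46, 49,86]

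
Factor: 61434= 2^1* 3^2*3413^1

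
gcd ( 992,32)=32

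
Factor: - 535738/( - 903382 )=7^1*17^1*2251^1 *451691^(-1)  =  267869/451691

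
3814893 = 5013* 761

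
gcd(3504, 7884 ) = 876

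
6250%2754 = 742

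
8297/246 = 8297/246 = 33.73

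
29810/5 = 5962 = 5962.00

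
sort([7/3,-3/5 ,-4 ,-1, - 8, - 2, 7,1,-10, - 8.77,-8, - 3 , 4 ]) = [ - 10 , - 8.77, - 8,-8, - 4, - 3, - 2, - 1, - 3/5, 1,7/3, 4, 7]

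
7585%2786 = 2013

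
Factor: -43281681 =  - 3^1*139^1*271^1*383^1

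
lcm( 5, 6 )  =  30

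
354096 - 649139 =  - 295043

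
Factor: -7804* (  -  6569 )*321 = 2^2*3^1 * 107^1*1951^1*6569^1 = 16455896796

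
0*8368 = 0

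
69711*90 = 6273990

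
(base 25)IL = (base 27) hc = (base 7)1242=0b111010111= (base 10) 471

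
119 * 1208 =143752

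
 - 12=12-24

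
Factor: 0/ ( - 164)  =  0^1 = 0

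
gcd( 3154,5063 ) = 83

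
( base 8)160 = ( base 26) 48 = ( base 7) 220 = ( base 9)134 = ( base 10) 112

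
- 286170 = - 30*9539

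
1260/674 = 1 + 293/337= 1.87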